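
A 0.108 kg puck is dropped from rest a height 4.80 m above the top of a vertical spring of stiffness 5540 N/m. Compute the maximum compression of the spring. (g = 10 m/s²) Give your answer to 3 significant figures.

x = 0.0435 m

Take the reference level at the top of the uncompressed spring. At max compression the puck has fallen H + x and is momentarily at rest:
mg(H + x) = ½kx²
½(5540)x² − (0.108)(10)x − (0.108)(10)(4.80) = 0
2770x² − 1.080x − 5.184 = 0
x = [1.080 + √(1.166 + 57439)]/(2 × 2770) = 0.04346 m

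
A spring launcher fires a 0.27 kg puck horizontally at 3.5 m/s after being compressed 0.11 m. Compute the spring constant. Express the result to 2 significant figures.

Energy stored in the spring equals the launch KE: ½kx² = ½mv²
k = mv²/x² = (0.27)(3.5)²/(0.11)² = 273.3 N/m

k = 270 N/m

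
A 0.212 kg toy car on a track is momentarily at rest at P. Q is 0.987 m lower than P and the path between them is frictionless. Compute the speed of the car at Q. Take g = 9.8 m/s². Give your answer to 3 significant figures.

Mechanical energy is conserved (no friction): mgh = ½mv²
v = √(2gh) = √(2 × 9.8 × 0.987) = √19.345 = 4.398 m/s

v = 4.40 m/s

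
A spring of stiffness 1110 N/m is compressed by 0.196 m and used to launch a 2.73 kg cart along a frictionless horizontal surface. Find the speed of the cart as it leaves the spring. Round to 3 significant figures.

Spring PE converts entirely to kinetic energy: ½kx² = ½mv²
v = x√(k/m) = 0.196 × √(1110/2.73) = 3.952 m/s

v = 3.95 m/s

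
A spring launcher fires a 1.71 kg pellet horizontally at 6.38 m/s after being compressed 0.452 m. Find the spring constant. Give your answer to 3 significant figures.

½kx² = ½mv²
k = mv²/x² = (1.71)(6.38)²/(0.452)² = 340.7 N/m

k = 341 N/m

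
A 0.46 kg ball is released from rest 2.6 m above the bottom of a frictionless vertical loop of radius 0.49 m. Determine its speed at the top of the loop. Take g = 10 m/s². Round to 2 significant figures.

v = 5.7 m/s

Energy conservation: mgh = ½mv_top² + mg(2r)
v_top² = 2g(h − 2r) = 2(10)(2.6 − 0.9800) = 32.40
v_top = 5.692 m/s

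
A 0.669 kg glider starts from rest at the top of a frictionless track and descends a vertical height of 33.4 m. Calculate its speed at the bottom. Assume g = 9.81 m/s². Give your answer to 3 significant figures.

Energy conservation between the two points: mgh = ½mv²
The mass cancels from both sides.
v = √(2gh) = √(2 × 9.81 × 33.4) = √655.31 = 25.60 m/s

v = 25.6 m/s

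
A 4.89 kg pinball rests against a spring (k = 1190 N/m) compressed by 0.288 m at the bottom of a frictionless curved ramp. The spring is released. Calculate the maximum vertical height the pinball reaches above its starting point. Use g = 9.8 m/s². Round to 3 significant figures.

h = 1.03 m

All spring PE becomes gravitational PE at the highest point: ½kx² = mgh
h = kx²/(2mg) = (1190)(0.288)²/(2 × 4.89 × 9.8) = 1.030 m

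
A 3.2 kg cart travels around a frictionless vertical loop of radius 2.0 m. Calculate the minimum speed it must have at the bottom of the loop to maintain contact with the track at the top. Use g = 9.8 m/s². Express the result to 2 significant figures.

v = 9.9 m/s

At the top: mg = mv_top²/r ⇒ v_top² = gr = 19.60 m²/s²
Energy from bottom to top (height 2r): ½mv_bot² = ½mv_top² + mg(2r)
v_bot² = gr + 4gr = 5gr = 98.00
v_bot = √(5gr) = 9.899 m/s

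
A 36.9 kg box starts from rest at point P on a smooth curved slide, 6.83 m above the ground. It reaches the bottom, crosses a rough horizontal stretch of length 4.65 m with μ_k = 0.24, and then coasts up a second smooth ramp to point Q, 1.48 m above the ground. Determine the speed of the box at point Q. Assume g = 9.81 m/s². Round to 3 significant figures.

v = 9.11 m/s

Energy at P: mgh₁ = (36.9)(9.81)(6.83) = 2472.4 J
Friction loss: W_f = μ_k mg d = 404.0 J
At Q: ½mv² + mgh₂ = mgh₁ − W_f
½mv² = 2472.4 − 404.0 − 535.74 = 1532.7 J
v = √(2 × 1532.7/36.9) = 9.114 m/s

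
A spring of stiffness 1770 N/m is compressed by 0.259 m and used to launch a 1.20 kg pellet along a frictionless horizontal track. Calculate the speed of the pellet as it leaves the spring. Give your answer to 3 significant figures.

Conservation of energy: ½kx² = ½mv²
v = x√(k/m) = 0.259 × √(1770/1.20) = 9.947 m/s

v = 9.95 m/s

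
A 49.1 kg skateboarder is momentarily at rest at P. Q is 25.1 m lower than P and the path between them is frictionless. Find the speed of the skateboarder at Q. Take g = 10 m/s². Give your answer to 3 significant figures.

By conservation of mechanical energy, mgh = ½mv²
v = √(2gh) = √(2 × 10 × 25.1) = √502.00 = 22.41 m/s

v = 22.4 m/s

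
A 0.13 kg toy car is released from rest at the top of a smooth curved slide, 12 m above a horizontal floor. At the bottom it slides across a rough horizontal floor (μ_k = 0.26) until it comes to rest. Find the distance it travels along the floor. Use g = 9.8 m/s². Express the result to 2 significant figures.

d = 46 m

Applying the work–energy principle:
At rest all PE has been dissipated by friction: mgh = μ_k m g d
d = h/μ_k = 12/0.26 = 46.15 m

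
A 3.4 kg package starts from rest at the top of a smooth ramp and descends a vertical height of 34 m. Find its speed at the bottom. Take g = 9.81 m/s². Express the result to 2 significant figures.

v = 26 m/s

Equating total energy at the two states: mgh = ½mv²
v = √(2gh) = √(2 × 9.81 × 34) = √667.08 = 25.83 m/s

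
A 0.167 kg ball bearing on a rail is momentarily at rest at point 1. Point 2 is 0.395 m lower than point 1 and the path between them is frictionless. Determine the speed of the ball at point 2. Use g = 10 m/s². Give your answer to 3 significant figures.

Mechanical energy is conserved (no friction): mgh = ½mv²
v = √(2gh) = √(2 × 10 × 0.395) = √7.9000 = 2.811 m/s

v = 2.81 m/s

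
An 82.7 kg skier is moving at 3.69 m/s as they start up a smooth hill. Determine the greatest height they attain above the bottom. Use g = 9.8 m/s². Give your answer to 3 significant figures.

h = 0.695 m

By energy conservation, ½mv² = mgh
h = v²/(2g) = 3.69²/(2 × 9.8) = 0.6947 m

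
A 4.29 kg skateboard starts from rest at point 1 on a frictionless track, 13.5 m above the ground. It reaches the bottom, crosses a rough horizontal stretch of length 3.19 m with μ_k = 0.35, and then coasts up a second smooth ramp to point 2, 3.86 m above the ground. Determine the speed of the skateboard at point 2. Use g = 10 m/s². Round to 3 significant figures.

v = 13.1 m/s

Energy at 1: mgh₁ = (4.29)(10)(13.5) = 579.15 J
Friction loss: W_f = μ_k mg d = 47.90 J
At 2: ½mv² + mgh₂ = mgh₁ − W_f
½mv² = 579.15 − 47.90 − 165.59 = 365.66 J
v = √(2 × 365.66/4.29) = 13.06 m/s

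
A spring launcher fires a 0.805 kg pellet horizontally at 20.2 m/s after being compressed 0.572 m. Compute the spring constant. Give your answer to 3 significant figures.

k = 1000 N/m

Energy stored in the spring equals the launch KE: ½kx² = ½mv²
k = mv²/x² = (0.805)(20.2)²/(0.572)² = 1004 N/m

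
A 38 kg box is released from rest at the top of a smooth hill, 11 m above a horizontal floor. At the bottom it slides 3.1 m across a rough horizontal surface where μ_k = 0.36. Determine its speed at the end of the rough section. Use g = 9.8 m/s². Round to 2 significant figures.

Energy bookkeeping (friction removes W_f = μ_k N d):
mgh = ½mv² + μ_k m g d
W_f = μ_k mg d = (0.36)(38)(9.8)(3.1) = 415.6 J
½mv² = mgh − W_f = 4096.4 − 415.6 = 3680.8 J
v = √(2 × 3680.8/38) = 13.92 m/s

v = 14 m/s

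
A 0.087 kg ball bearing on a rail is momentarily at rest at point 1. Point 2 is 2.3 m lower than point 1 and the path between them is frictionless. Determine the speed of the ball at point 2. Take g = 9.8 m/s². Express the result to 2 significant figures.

v = 6.7 m/s

Mechanical energy is conserved (no friction): mgh = ½mv²
v = √(2gh) = √(2 × 9.8 × 2.3) = √45.080 = 6.714 m/s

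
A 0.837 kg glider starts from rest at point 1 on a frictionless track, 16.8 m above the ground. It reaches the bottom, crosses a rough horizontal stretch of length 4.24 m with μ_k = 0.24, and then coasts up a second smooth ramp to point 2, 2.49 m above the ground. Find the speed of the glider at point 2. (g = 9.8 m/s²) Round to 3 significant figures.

Energy at 1: mgh₁ = (0.837)(9.8)(16.8) = 137.80 J
Friction loss: W_f = μ_k mg d = 8.347 J
At 2: ½mv² + mgh₂ = mgh₁ − W_f
½mv² = 137.80 − 8.347 − 20.424 = 109.03 J
v = √(2 × 109.03/0.837) = 16.14 m/s

v = 16.1 m/s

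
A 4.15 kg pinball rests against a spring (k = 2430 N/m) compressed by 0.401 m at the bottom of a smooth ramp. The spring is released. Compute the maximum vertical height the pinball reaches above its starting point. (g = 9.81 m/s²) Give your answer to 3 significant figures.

At maximum height the pinball is at rest, so ½kx² = mgh
h = kx²/(2mg) = (2430)(0.401)²/(2 × 4.15 × 9.81) = 4.799 m

h = 4.80 m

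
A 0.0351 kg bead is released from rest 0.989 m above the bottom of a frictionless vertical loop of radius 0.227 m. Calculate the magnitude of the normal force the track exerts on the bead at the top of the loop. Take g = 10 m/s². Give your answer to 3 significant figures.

N = 1.30 N

Energy from release to top (height 2r): mgh = ½mv_top² + mg(2r)
v_top² = 2g(h − 2r) = 2(10)(0.989 − 0.4540) = 10.700 m²/s²
At the top, both N and weight point toward the centre: N + mg = mv_top²/r
N = m(v_top²/r − g) = 0.0351(10.700/0.227 − 10) = 1.303 N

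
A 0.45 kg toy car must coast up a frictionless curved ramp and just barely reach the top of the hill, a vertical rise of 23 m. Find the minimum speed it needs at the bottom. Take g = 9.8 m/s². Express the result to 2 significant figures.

At the top it is momentarily at rest, so all KE converts to PE: ½mv² = mgh
v = √(2gh) = √(2 × 9.8 × 23) = 21.23 m/s

v = 21 m/s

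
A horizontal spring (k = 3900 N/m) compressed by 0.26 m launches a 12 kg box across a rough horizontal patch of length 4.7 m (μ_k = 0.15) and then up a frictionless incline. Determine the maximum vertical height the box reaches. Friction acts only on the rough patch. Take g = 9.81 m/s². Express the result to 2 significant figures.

Spring energy: E₀ = ½kx² = ½(3900)(0.26)² = 131.82 J
Friction: W_f = μ_k mg d = (0.15)(12)(9.81)(4.7) = 82.99 J
Energy at base of ramp: E = 131.82 − 82.99 = 48.827 J
At max height all remaining energy is PE: mgh = E ⇒ h = E/(mg) = 48.827/(12 × 9.81) = 0.4148 m

h = 0.41 m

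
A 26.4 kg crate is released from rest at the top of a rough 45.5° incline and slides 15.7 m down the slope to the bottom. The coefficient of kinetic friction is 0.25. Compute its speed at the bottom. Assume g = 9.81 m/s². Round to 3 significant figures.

v = 12.9 m/s

Work–energy: mg(L sinθ) − μ_k(mg cosθ)L = ½mv²
mgh = mgL sinθ = (26.4)(9.81)(15.7)sin45.5° = 2900.1 J
W_f = μ_k mg cosθ · L = (0.25)(26.4)(9.81)cos45.5°·15.7 = 712.5 J
½mv² = 2900.1 − 712.5 = 2187.6 J
v = √(2 × 2187.6/26.4) = 12.87 m/s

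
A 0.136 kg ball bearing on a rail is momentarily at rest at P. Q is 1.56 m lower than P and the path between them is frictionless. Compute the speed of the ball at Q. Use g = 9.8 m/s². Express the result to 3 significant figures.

Energy conservation between the two points: mgh = ½mv²
v = √(2gh) = √(2 × 9.8 × 1.56) = √30.576 = 5.530 m/s

v = 5.53 m/s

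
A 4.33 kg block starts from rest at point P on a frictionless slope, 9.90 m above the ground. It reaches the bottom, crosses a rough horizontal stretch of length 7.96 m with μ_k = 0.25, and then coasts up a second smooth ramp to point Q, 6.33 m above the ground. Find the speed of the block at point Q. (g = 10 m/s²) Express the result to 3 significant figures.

Energy at P: mgh₁ = (4.33)(10)(9.90) = 428.67 J
Friction loss: W_f = μ_k mg d = 86.17 J
At Q: ½mv² + mgh₂ = mgh₁ − W_f
½mv² = 428.67 − 86.17 − 274.09 = 68.414 J
v = √(2 × 68.414/4.33) = 5.621 m/s

v = 5.62 m/s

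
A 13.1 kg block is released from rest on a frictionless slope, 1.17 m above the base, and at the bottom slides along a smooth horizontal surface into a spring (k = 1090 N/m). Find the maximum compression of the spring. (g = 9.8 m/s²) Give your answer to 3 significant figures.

At max compression the block is momentarily at rest: mgh = ½kx²
x = √(2mgh/k) = √(2 × 13.1 × 9.8 × 1.17 / 1090) = 0.5250 m

x = 0.525 m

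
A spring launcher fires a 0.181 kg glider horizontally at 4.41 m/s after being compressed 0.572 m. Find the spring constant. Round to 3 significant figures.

k = 10.8 N/m

½kx² = ½mv²
k = mv²/x² = (0.181)(4.41)²/(0.572)² = 10.76 N/m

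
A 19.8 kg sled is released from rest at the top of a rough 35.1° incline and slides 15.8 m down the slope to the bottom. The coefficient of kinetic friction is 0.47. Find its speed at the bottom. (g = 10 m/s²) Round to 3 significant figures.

v = 7.76 m/s

Work–energy: mg(L sinθ) − μ_k(mg cosθ)L = ½mv²
mgh = mgL sinθ = (19.8)(10)(15.8)sin35.1° = 1798.8 J
W_f = μ_k mg cosθ · L = (0.47)(19.8)(10)cos35.1°·15.8 = 1203 J
½mv² = 1798.8 − 1203 = 595.88 J
v = √(2 × 595.88/19.8) = 7.758 m/s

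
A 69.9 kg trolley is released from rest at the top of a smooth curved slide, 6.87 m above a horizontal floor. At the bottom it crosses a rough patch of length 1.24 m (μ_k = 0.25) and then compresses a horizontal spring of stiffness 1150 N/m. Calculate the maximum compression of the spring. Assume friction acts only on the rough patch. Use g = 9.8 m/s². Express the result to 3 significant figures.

Initial energy: E₁ = mgh = (69.9)(9.8)(6.87) = 4706.1 J
Friction removes W_f = μ_k mg d = (0.25)(69.9)(9.8)(1.24) = 212.4 J
Energy reaching the spring: E = 4706.1 − 212.4 = 4493.7 J
At max compression ½kx² = E ⇒ x = √(2E/k) = √(2 × 4493.7/1150) = 2.796 m

x = 2.80 m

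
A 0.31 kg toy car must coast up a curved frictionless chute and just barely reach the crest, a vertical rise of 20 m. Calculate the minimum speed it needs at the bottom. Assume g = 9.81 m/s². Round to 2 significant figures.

v = 20 m/s

At the top it is momentarily at rest, so all KE converts to PE: ½mv² = mgh
v = √(2gh) = √(2 × 9.81 × 20) = 19.81 m/s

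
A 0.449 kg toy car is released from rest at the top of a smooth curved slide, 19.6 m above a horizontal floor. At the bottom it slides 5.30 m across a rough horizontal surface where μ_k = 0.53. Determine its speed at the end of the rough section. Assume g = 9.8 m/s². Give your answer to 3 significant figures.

v = 18.1 m/s

Applying the work–energy principle:
mgh = ½mv² + μ_k m g d
W_f = μ_k mg d = (0.53)(0.449)(9.8)(5.30) = 12.36 J
½mv² = mgh − W_f = 86.244 − 12.36 = 73.884 J
v = √(2 × 73.884/0.449) = 18.14 m/s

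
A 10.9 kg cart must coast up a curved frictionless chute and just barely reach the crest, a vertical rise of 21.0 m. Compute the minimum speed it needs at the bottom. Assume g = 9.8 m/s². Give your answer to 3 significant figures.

At the top it is momentarily at rest, so all KE converts to PE: ½mv² = mgh
v = √(2gh) = √(2 × 9.8 × 21.0) = 20.29 m/s

v = 20.3 m/s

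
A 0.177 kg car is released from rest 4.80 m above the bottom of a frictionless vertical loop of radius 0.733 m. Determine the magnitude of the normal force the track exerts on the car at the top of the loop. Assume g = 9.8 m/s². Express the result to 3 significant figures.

Energy from release to top (height 2r): mgh = ½mv_top² + mg(2r)
v_top² = 2g(h − 2r) = 2(9.8)(4.80 − 1.466) = 65.346 m²/s²
At the top, both N and weight point toward the centre: N + mg = mv_top²/r
N = m(v_top²/r − g) = 0.177(65.346/0.733 − 9.8) = 14.04 N

N = 14.0 N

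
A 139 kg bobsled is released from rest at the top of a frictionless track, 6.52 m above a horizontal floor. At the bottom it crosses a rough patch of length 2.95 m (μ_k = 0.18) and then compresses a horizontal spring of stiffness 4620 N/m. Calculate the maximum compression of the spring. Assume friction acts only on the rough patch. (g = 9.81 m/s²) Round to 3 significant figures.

Initial energy: E₁ = mgh = (139)(9.81)(6.52) = 8890.6 J
Friction removes W_f = μ_k mg d = (0.18)(139)(9.81)(2.95) = 724.1 J
Energy reaching the spring: E = 8890.6 − 724.1 = 8166.5 J
At max compression ½kx² = E ⇒ x = √(2E/k) = √(2 × 8166.5/4620) = 1.880 m

x = 1.88 m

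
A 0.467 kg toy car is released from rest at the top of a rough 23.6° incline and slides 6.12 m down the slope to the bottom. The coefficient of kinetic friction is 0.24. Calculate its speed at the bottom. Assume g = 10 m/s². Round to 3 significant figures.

v = 4.70 m/s

Energy: mgh = ½mv² + W_f, with h = L sinθ and W_f = μ_k (mg cosθ) L
mgh = mgL sinθ = (0.467)(10)(6.12)sin23.6° = 11.442 J
W_f = μ_k mg cosθ · L = (0.24)(0.467)(10)cos23.6°·6.12 = 6.286 J
½mv² = 11.442 − 6.286 = 5.1565 J
v = √(2 × 5.1565/0.467) = 4.699 m/s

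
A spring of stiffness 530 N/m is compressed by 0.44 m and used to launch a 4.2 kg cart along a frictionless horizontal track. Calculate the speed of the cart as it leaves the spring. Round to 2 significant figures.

Spring PE converts entirely to kinetic energy: ½kx² = ½mv²
v = x√(k/m) = 0.44 × √(530/4.2) = 4.943 m/s

v = 4.9 m/s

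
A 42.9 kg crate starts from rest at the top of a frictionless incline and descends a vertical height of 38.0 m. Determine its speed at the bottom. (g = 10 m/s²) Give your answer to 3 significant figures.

Energy conservation between the two points: mgh = ½mv²
v = √(2gh) = √(2 × 10 × 38.0) = √760.00 = 27.57 m/s

v = 27.6 m/s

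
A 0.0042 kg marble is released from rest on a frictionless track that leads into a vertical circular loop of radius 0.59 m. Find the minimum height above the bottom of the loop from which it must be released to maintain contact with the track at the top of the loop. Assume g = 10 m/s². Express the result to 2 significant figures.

At the top, for minimum speed gravity alone supplies the centripetal force: mg = mv_top²/r ⇒ v_top² = gr = 5.900 m²/s²
Energy conservation from release height h to the top (height 2r): mgh = ½mv_top² + mg(2r)
h = v_top²/(2g) + 2r = r/2 + 2r = 5r/2 = 1.475 m

h = 1.5 m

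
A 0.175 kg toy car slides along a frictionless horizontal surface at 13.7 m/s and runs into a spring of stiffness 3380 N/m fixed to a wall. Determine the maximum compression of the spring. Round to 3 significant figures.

At max compression the car is momentarily at rest: ½mv² = ½kx²
x = v√(m/k) = 13.7 × √(0.175/3380) = 0.09858 m

x = 0.0986 m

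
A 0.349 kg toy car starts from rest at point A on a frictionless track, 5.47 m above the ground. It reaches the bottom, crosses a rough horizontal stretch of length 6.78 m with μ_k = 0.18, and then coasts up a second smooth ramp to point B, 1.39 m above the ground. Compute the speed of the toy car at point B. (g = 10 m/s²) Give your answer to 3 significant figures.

v = 7.56 m/s

Energy at A: mgh₁ = (0.349)(10)(5.47) = 19.090 J
Friction loss: W_f = μ_k mg d = 4.259 J
At B: ½mv² + mgh₂ = mgh₁ − W_f
½mv² = 19.090 − 4.259 − 4.8511 = 9.9800 J
v = √(2 × 9.9800/0.349) = 7.563 m/s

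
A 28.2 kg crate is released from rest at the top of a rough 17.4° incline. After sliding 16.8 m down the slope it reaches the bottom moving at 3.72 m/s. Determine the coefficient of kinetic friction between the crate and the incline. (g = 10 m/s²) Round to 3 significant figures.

Energy balance down the incline: mg L sinθ − ½mv² = μ_k (mg cosθ) L
mgL sinθ = 1416.7 J; ½mv² = 195.12 J
W_f = 1416.7 − 195.12 = 1222 J
μ_k = W_f/(mg cosθ · L) = 1222/(269.1 × 16.8) = 0.2702

μ_k = 0.270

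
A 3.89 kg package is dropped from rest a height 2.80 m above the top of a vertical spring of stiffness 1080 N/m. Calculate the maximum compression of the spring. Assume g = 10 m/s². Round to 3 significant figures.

Let x be the compression. The total drop is H + x, and the package is instantaneously at rest at max compression, so energy conservation gives:
mg(H + x) = ½kx²
½(1080)x² − (3.89)(10)x − (3.89)(10)(2.80) = 0
540.0x² − 38.90x − 108.9 = 0
x = [38.90 + √(1513 + 235267)]/(2 × 540.0) = 0.4866 m

x = 0.487 m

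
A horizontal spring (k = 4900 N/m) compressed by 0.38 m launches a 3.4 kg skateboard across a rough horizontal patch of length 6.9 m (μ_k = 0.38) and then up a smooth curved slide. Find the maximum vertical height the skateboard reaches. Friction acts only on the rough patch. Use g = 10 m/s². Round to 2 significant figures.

Spring energy: E₀ = ½kx² = ½(4900)(0.38)² = 353.78 J
Friction: W_f = μ_k mg d = (0.38)(3.4)(10)(6.9) = 89.15 J
Energy at base of ramp: E = 353.78 − 89.15 = 264.63 J
At max height all remaining energy is PE: mgh = E ⇒ h = E/(mg) = 264.63/(3.4 × 10) = 7.783 m

h = 7.8 m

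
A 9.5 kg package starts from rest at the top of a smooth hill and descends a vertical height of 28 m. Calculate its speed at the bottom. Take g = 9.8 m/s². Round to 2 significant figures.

v = 23 m/s

By conservation of mechanical energy, mgh = ½mv²
v = √(2gh) = √(2 × 9.8 × 28) = √548.80 = 23.43 m/s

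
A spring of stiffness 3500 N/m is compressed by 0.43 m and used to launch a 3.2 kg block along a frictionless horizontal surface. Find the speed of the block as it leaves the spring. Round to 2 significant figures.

v = 14 m/s

Conservation of energy: ½kx² = ½mv²
v = x√(k/m) = 0.43 × √(3500/3.2) = 14.22 m/s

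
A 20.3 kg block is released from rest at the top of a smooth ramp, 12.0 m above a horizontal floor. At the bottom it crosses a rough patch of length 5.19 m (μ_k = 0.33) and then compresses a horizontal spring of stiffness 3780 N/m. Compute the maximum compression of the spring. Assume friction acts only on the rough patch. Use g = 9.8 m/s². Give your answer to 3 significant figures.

x = 1.04 m

Initial energy: E₁ = mgh = (20.3)(9.8)(12.0) = 2387.3 J
Friction removes W_f = μ_k mg d = (0.33)(20.3)(9.8)(5.19) = 340.7 J
Energy reaching the spring: E = 2387.3 − 340.7 = 2046.6 J
At max compression ½kx² = E ⇒ x = √(2E/k) = √(2 × 2046.6/3780) = 1.041 m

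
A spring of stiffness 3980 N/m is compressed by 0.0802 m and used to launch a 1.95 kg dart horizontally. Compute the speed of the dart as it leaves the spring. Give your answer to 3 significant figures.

v = 3.62 m/s

The dart leaves the spring when the spring is at natural length, so ½kx² = ½mv²
v = x√(k/m) = 0.0802 × √(3980/1.95) = 3.623 m/s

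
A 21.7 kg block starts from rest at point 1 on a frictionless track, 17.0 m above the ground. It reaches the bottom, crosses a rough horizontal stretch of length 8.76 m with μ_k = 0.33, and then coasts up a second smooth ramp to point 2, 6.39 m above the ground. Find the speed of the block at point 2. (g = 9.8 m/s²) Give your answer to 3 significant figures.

v = 12.3 m/s

Energy at 1: mgh₁ = (21.7)(9.8)(17.0) = 3615.2 J
Friction loss: W_f = μ_k mg d = 614.8 J
At 2: ½mv² + mgh₂ = mgh₁ − W_f
½mv² = 3615.2 − 614.8 − 1358.9 = 1641.6 J
v = √(2 × 1641.6/21.7) = 12.30 m/s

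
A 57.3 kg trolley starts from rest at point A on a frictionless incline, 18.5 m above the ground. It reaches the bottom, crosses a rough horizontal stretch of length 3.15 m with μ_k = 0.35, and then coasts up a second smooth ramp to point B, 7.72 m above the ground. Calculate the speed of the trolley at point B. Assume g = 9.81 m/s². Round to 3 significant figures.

v = 13.8 m/s

Energy at A: mgh₁ = (57.3)(9.81)(18.5) = 10399 J
Friction loss: W_f = μ_k mg d = 619.7 J
At B: ½mv² + mgh₂ = mgh₁ − W_f
½mv² = 10399 − 619.7 − 4339.5 = 5439.8 J
v = √(2 × 5439.8/57.3) = 13.78 m/s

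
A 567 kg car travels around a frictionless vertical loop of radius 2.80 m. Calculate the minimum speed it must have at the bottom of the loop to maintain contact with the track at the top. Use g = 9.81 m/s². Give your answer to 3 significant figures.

v = 11.7 m/s

At the top: mg = mv_top²/r ⇒ v_top² = gr = 27.47 m²/s²
Energy from bottom to top (height 2r): ½mv_bot² = ½mv_top² + mg(2r)
v_bot² = gr + 4gr = 5gr = 137.3
v_bot = √(5gr) = 11.72 m/s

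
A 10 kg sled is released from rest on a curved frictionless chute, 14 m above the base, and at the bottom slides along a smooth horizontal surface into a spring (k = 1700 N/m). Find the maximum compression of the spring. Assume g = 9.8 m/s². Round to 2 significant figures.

Gravitational PE at the top equals spring PE at max compression: mgh = ½kx²
x = √(2mgh/k) = √(2 × 10 × 9.8 × 14 / 1700) = 1.270 m

x = 1.3 m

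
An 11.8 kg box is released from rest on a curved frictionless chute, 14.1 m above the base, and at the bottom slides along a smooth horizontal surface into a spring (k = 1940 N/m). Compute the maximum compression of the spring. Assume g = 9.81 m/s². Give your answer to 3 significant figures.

At max compression the box is momentarily at rest: mgh = ½kx²
x = √(2mgh/k) = √(2 × 11.8 × 9.81 × 14.1 / 1940) = 1.297 m

x = 1.30 m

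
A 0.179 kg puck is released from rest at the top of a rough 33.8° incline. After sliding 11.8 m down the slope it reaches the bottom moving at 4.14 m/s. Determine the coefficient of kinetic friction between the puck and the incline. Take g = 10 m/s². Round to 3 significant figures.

Energy balance down the incline: mg L sinθ − ½mv² = μ_k (mg cosθ) L
mgL sinθ = 11.750 J; ½mv² = 1.5340 J
W_f = 11.750 − 1.5340 = 10.22 J
μ_k = W_f/(mg cosθ · L) = 10.22/(1.487 × 11.8) = 0.5820

μ_k = 0.582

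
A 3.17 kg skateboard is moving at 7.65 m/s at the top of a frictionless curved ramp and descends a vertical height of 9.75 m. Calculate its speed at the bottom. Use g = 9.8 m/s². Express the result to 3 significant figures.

Equating total energy at the two states: ½mv₀² + mgh = ½mv²
The mass cancels from both sides.
v² = v₀² + 2gh = (7.65)² + 2(9.8)(9.75) = 249.62
v = √249.62 = 15.80 m/s

v = 15.8 m/s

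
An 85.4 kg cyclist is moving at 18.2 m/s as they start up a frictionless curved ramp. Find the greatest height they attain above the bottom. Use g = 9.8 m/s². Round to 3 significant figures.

h = 16.9 m

By energy conservation, ½mv² = mgh
h = v²/(2g) = 18.2²/(2 × 9.8) = 16.90 m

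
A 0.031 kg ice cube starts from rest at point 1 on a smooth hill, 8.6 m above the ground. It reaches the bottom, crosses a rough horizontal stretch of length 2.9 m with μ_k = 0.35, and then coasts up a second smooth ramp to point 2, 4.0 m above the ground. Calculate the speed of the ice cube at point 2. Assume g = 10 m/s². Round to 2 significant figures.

Energy at 1: mgh₁ = (0.031)(10)(8.6) = 2.6660 J
Friction loss: W_f = μ_k mg d = 0.3146 J
At 2: ½mv² + mgh₂ = mgh₁ − W_f
½mv² = 2.6660 − 0.3146 − 1.2400 = 1.1114 J
v = √(2 × 1.1114/0.031) = 8.468 m/s

v = 8.5 m/s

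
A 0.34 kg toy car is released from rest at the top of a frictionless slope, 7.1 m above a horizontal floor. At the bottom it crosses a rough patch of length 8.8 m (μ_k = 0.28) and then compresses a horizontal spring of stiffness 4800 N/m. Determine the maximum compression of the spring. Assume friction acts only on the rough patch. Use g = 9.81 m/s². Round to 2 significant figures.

x = 0.080 m

Initial energy: E₁ = mgh = (0.34)(9.81)(7.1) = 23.681 J
Friction removes W_f = μ_k mg d = (0.28)(0.34)(9.81)(8.8) = 8.218 J
Energy reaching the spring: E = 23.681 − 8.218 = 15.463 J
At max compression ½kx² = E ⇒ x = √(2E/k) = √(2 × 15.463/4800) = 0.08027 m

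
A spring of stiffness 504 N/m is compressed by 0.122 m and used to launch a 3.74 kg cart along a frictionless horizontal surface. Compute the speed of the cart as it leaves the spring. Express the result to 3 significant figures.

Conservation of energy: ½kx² = ½mv²
v = x√(k/m) = 0.122 × √(504/3.74) = 1.416 m/s

v = 1.42 m/s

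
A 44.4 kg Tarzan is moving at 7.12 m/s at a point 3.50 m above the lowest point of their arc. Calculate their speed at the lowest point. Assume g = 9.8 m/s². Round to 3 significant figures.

v = 10.9 m/s

Mechanical energy is conserved (no friction): ½mv₀² + mgh = ½mv²
v² = v₀² + 2gh = (7.12)² + 2(9.8)(3.50) = 119.29
v = √119.29 = 10.92 m/s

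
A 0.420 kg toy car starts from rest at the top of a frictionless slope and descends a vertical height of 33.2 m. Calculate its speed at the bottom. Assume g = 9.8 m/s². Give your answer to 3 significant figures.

v = 25.5 m/s

By conservation of mechanical energy, mgh = ½mv²
v = √(2gh) = √(2 × 9.8 × 33.2) = √650.72 = 25.51 m/s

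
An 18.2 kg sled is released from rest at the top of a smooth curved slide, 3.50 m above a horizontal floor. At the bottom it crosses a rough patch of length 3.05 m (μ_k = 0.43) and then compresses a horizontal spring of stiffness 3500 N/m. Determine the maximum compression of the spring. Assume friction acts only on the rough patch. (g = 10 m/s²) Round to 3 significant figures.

Initial energy: E₁ = mgh = (18.2)(10)(3.50) = 637.00 J
Friction removes W_f = μ_k mg d = (0.43)(18.2)(10)(3.05) = 238.7 J
Energy reaching the spring: E = 637.00 − 238.7 = 398.31 J
At max compression ½kx² = E ⇒ x = √(2E/k) = √(2 × 398.31/3500) = 0.4771 m

x = 0.477 m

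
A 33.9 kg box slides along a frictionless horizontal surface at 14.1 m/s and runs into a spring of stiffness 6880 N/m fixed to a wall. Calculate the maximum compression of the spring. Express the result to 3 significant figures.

x = 0.990 m

All KE is stored as spring PE at maximum compression: ½mv² = ½kx²
x = v√(m/k) = 14.1 × √(33.9/6880) = 0.9897 m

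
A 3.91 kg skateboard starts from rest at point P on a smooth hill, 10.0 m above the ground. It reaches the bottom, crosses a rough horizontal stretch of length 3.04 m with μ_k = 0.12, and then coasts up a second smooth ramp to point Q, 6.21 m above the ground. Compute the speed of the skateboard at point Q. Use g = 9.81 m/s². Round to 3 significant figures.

Energy at P: mgh₁ = (3.91)(9.81)(10.0) = 383.57 J
Friction loss: W_f = μ_k mg d = 13.99 J
At Q: ½mv² + mgh₂ = mgh₁ − W_f
½mv² = 383.57 − 13.99 − 238.20 = 131.38 J
v = √(2 × 131.38/3.91) = 8.198 m/s

v = 8.20 m/s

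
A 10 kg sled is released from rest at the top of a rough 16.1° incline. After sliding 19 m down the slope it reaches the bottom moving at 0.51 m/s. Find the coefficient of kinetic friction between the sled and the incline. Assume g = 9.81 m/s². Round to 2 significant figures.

μ_k = 0.29

mgh = ½mv² + μ_k (mg cosθ) L, with h = L sinθ
mgL sinθ = 516.89 J; ½mv² = 1.3005 J
W_f = 516.89 − 1.3005 = 515.6 J
μ_k = W_f/(mg cosθ · L) = 515.6/(94.25 × 19) = 0.2879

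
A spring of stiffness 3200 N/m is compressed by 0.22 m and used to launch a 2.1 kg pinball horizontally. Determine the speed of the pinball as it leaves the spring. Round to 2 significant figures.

v = 8.6 m/s

The pinball leaves the spring when the spring is at natural length, so ½kx² = ½mv²
v = x√(k/m) = 0.22 × √(3200/2.1) = 8.588 m/s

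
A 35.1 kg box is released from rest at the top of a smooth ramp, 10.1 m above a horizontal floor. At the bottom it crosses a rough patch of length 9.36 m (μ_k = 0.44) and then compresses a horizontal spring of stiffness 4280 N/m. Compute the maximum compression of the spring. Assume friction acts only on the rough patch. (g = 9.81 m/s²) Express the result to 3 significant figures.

x = 0.981 m

Initial energy: E₁ = mgh = (35.1)(9.81)(10.1) = 3477.7 J
Friction removes W_f = μ_k mg d = (0.44)(35.1)(9.81)(9.36) = 1418 J
Energy reaching the spring: E = 3477.7 − 1418 = 2059.7 J
At max compression ½kx² = E ⇒ x = √(2E/k) = √(2 × 2059.7/4280) = 0.9810 m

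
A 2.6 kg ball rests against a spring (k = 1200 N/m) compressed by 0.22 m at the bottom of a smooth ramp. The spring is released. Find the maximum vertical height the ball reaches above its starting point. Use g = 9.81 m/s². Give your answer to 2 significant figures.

All spring PE becomes gravitational PE at the highest point: ½kx² = mgh
h = kx²/(2mg) = (1200)(0.22)²/(2 × 2.6 × 9.81) = 1.139 m

h = 1.1 m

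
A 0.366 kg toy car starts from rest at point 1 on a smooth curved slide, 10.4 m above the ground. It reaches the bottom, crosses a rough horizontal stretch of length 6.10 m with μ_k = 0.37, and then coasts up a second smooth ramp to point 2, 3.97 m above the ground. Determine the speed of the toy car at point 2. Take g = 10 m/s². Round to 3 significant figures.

v = 9.14 m/s

Energy at 1: mgh₁ = (0.366)(10)(10.4) = 38.064 J
Friction loss: W_f = μ_k mg d = 8.261 J
At 2: ½mv² + mgh₂ = mgh₁ − W_f
½mv² = 38.064 − 8.261 − 14.530 = 15.273 J
v = √(2 × 15.273/0.366) = 9.136 m/s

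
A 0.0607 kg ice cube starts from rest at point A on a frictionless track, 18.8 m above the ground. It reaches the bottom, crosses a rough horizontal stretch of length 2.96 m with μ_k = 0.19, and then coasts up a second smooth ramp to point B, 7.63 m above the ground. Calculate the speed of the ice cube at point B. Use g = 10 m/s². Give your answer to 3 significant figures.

Energy at A: mgh₁ = (0.0607)(10)(18.8) = 11.412 J
Friction loss: W_f = μ_k mg d = 0.3414 J
At B: ½mv² + mgh₂ = mgh₁ − W_f
½mv² = 11.412 − 0.3414 − 4.6314 = 6.4388 J
v = √(2 × 6.4388/0.0607) = 14.57 m/s

v = 14.6 m/s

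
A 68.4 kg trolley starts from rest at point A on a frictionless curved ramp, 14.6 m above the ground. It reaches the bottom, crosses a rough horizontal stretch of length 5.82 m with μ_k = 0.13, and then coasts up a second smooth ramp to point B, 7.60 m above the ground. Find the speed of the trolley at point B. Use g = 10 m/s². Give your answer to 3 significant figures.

v = 11.2 m/s

Energy at A: mgh₁ = (68.4)(10)(14.6) = 9986.4 J
Friction loss: W_f = μ_k mg d = 517.5 J
At B: ½mv² + mgh₂ = mgh₁ − W_f
½mv² = 9986.4 − 517.5 − 5198.4 = 4270.5 J
v = √(2 × 4270.5/68.4) = 11.17 m/s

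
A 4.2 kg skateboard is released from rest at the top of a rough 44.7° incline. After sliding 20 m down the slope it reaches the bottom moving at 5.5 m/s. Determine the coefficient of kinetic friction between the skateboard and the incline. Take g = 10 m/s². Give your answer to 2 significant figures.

mgh = ½mv² + μ_k (mg cosθ) L, with h = L sinθ
mgL sinθ = 590.85 J; ½mv² = 63.525 J
W_f = 590.85 − 63.525 = 527.3 J
μ_k = W_f/(mg cosθ · L) = 527.3/(29.85 × 20) = 0.8832

μ_k = 0.88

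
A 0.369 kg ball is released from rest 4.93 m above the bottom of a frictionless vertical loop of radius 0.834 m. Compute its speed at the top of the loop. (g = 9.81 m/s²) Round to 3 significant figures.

v = 8.00 m/s

Energy conservation: mgh = ½mv_top² + mg(2r)
v_top² = 2g(h − 2r) = 2(9.81)(4.93 − 1.668) = 64.00
v_top = 8.000 m/s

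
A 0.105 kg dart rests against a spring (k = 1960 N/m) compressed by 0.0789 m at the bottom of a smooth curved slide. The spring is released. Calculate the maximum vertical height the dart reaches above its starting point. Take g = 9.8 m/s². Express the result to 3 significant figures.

h = 5.93 m

At maximum height the dart is at rest, so ½kx² = mgh
h = kx²/(2mg) = (1960)(0.0789)²/(2 × 0.105 × 9.8) = 5.929 m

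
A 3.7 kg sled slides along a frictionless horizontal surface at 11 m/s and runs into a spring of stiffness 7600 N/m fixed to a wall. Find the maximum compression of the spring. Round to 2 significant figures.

x = 0.24 m

Conservation of energy between contact and max compression: ½mv² = ½kx²
x = v√(m/k) = 11 × √(3.7/7600) = 0.2427 m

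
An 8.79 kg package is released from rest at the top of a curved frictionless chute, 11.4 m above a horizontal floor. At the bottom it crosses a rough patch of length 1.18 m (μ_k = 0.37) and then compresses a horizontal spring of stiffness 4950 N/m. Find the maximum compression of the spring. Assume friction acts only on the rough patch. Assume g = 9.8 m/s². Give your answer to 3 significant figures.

Initial energy: E₁ = mgh = (8.79)(9.8)(11.4) = 982.02 J
Friction removes W_f = μ_k mg d = (0.37)(8.79)(9.8)(1.18) = 37.61 J
Energy reaching the spring: E = 982.02 − 37.61 = 944.41 J
At max compression ½kx² = E ⇒ x = √(2E/k) = √(2 × 944.41/4950) = 0.6177 m

x = 0.618 m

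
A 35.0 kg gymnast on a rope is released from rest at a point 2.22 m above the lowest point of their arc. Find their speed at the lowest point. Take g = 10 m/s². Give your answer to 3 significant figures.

Equating total energy at the two states: mgh = ½mv²
The mass cancels from both sides.
v = √(2gh) = √(2 × 10 × 2.22) = √44.400 = 6.663 m/s

v = 6.66 m/s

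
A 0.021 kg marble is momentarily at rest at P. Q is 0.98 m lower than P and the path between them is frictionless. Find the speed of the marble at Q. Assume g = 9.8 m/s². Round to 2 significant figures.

By conservation of mechanical energy, mgh = ½mv²
The mass cancels from both sides.
v = √(2gh) = √(2 × 9.8 × 0.98) = √19.208 = 4.383 m/s

v = 4.4 m/s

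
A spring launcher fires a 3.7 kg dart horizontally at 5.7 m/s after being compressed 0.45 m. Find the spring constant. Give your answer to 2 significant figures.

½kx² = ½mv²
k = mv²/x² = (3.7)(5.7)²/(0.45)² = 593.6 N/m

k = 590 N/m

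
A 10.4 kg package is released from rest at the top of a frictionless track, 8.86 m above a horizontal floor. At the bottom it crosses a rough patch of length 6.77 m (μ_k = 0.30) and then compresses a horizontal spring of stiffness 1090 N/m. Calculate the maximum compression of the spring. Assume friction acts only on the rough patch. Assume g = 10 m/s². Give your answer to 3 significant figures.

x = 1.14 m

Initial energy: E₁ = mgh = (10.4)(10)(8.86) = 921.44 J
Friction removes W_f = μ_k mg d = (0.30)(10.4)(10)(6.77) = 211.2 J
Energy reaching the spring: E = 921.44 − 211.2 = 710.22 J
At max compression ½kx² = E ⇒ x = √(2E/k) = √(2 × 710.22/1090) = 1.142 m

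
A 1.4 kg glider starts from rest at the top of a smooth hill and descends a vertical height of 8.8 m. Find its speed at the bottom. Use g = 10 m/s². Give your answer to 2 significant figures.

v = 13 m/s

Energy conservation between the two points: mgh = ½mv²
The mass cancels from both sides.
v = √(2gh) = √(2 × 10 × 8.8) = √176.00 = 13.27 m/s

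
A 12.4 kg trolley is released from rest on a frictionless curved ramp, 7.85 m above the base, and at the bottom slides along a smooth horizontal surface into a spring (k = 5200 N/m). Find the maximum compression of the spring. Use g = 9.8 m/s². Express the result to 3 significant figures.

x = 0.606 m

Gravitational PE at the top equals spring PE at max compression: mgh = ½kx²
x = √(2mgh/k) = √(2 × 12.4 × 9.8 × 7.85 / 5200) = 0.6057 m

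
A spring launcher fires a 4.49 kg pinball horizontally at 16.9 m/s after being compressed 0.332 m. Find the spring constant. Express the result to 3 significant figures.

Spring PE at full compression equals KE at release: ½kx² = ½mv²
k = mv²/x² = (4.49)(16.9)²/(0.332)² = 11634 N/m

k = 11600 N/m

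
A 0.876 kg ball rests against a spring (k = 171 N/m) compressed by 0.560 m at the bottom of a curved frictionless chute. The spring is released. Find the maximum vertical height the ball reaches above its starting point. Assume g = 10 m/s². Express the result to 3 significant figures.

h = 3.06 m

Energy conservation from release to the highest point: ½kx² = mgh
h = kx²/(2mg) = (171)(0.560)²/(2 × 0.876 × 10) = 3.061 m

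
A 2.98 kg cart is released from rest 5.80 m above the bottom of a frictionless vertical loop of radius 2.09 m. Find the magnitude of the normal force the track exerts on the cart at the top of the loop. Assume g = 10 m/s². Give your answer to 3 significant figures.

N = 16.4 N

Energy from release to top (height 2r): mgh = ½mv_top² + mg(2r)
v_top² = 2g(h − 2r) = 2(10)(5.80 − 4.180) = 32.400 m²/s²
At the top, both N and weight point toward the centre: N + mg = mv_top²/r
N = m(v_top²/r − g) = 2.98(32.400/2.09 − 10) = 16.40 N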